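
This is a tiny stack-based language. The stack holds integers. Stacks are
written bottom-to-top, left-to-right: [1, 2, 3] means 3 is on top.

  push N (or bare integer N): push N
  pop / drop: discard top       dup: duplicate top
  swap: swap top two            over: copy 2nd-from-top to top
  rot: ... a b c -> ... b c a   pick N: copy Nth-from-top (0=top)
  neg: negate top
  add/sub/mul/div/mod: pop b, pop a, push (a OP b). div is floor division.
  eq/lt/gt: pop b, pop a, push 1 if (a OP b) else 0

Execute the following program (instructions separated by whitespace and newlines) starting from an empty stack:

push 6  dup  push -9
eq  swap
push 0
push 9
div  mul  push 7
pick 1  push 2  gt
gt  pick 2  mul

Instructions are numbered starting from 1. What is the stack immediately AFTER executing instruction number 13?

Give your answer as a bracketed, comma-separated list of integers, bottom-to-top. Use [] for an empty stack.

Step 1 ('push 6'): [6]
Step 2 ('dup'): [6, 6]
Step 3 ('push -9'): [6, 6, -9]
Step 4 ('eq'): [6, 0]
Step 5 ('swap'): [0, 6]
Step 6 ('push 0'): [0, 6, 0]
Step 7 ('push 9'): [0, 6, 0, 9]
Step 8 ('div'): [0, 6, 0]
Step 9 ('mul'): [0, 0]
Step 10 ('push 7'): [0, 0, 7]
Step 11 ('pick 1'): [0, 0, 7, 0]
Step 12 ('push 2'): [0, 0, 7, 0, 2]
Step 13 ('gt'): [0, 0, 7, 0]

Answer: [0, 0, 7, 0]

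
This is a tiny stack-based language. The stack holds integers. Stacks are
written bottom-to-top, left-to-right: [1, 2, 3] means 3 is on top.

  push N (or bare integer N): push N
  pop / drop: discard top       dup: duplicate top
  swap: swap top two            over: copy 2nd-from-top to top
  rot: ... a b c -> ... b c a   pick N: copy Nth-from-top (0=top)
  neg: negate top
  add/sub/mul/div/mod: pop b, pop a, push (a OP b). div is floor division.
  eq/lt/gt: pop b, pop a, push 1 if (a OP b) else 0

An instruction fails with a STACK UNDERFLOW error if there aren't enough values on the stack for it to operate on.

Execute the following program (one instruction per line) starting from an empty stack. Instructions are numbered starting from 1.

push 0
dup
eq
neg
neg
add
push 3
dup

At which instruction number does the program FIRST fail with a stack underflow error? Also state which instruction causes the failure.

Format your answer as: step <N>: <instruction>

Step 1 ('push 0'): stack = [0], depth = 1
Step 2 ('dup'): stack = [0, 0], depth = 2
Step 3 ('eq'): stack = [1], depth = 1
Step 4 ('neg'): stack = [-1], depth = 1
Step 5 ('neg'): stack = [1], depth = 1
Step 6 ('add'): needs 2 value(s) but depth is 1 — STACK UNDERFLOW

Answer: step 6: add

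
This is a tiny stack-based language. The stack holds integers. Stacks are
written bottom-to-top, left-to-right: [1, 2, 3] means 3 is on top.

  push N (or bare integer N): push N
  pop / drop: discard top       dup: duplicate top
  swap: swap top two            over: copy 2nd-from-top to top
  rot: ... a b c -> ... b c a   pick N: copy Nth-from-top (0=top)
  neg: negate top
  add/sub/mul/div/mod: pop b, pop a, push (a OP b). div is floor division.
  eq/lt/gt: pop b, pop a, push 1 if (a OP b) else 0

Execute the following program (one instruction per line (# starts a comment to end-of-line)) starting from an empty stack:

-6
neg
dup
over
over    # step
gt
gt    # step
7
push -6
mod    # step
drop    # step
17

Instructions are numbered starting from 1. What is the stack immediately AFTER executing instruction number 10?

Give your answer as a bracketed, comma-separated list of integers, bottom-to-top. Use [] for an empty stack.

Step 1 ('-6'): [-6]
Step 2 ('neg'): [6]
Step 3 ('dup'): [6, 6]
Step 4 ('over'): [6, 6, 6]
Step 5 ('over'): [6, 6, 6, 6]
Step 6 ('gt'): [6, 6, 0]
Step 7 ('gt'): [6, 1]
Step 8 ('7'): [6, 1, 7]
Step 9 ('push -6'): [6, 1, 7, -6]
Step 10 ('mod'): [6, 1, -5]

Answer: [6, 1, -5]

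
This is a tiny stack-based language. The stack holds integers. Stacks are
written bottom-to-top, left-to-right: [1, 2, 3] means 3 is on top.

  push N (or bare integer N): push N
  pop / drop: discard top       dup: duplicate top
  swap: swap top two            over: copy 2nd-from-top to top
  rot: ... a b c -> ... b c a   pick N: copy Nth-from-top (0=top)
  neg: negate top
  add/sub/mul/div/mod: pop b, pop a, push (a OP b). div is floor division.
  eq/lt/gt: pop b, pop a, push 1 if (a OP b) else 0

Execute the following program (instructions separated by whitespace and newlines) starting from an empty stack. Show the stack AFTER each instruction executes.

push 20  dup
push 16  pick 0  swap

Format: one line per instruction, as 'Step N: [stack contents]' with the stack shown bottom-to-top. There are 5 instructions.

Step 1: [20]
Step 2: [20, 20]
Step 3: [20, 20, 16]
Step 4: [20, 20, 16, 16]
Step 5: [20, 20, 16, 16]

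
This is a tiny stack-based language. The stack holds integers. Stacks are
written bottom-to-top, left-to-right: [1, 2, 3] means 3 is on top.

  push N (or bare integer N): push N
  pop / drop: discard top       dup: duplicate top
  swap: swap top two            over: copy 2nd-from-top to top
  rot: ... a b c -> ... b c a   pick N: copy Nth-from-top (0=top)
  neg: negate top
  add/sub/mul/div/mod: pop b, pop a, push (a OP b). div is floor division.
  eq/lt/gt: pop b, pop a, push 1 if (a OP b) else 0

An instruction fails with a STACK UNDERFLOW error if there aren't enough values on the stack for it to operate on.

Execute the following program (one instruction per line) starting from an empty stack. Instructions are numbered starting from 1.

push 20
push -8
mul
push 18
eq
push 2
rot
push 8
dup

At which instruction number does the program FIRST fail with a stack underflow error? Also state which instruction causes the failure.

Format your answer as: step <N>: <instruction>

Step 1 ('push 20'): stack = [20], depth = 1
Step 2 ('push -8'): stack = [20, -8], depth = 2
Step 3 ('mul'): stack = [-160], depth = 1
Step 4 ('push 18'): stack = [-160, 18], depth = 2
Step 5 ('eq'): stack = [0], depth = 1
Step 6 ('push 2'): stack = [0, 2], depth = 2
Step 7 ('rot'): needs 3 value(s) but depth is 2 — STACK UNDERFLOW

Answer: step 7: rot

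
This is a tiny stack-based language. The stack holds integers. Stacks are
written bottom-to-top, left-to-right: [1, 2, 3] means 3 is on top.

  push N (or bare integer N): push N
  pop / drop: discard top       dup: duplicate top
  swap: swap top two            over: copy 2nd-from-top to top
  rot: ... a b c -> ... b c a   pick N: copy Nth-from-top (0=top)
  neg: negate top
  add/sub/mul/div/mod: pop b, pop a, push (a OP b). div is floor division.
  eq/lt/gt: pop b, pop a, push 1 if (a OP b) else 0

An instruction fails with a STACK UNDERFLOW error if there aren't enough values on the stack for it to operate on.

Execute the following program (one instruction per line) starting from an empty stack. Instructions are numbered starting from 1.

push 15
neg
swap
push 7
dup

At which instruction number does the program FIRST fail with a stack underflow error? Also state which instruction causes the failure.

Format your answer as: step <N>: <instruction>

Answer: step 3: swap

Derivation:
Step 1 ('push 15'): stack = [15], depth = 1
Step 2 ('neg'): stack = [-15], depth = 1
Step 3 ('swap'): needs 2 value(s) but depth is 1 — STACK UNDERFLOW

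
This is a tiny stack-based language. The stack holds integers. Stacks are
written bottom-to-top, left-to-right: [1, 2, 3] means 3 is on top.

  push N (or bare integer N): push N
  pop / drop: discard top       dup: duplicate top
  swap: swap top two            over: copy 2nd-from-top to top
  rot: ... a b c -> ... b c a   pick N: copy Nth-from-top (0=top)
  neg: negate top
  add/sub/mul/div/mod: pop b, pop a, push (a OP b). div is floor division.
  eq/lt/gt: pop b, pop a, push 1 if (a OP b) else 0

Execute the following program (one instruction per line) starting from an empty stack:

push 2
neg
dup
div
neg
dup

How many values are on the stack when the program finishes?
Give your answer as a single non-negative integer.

After 'push 2': stack = [2] (depth 1)
After 'neg': stack = [-2] (depth 1)
After 'dup': stack = [-2, -2] (depth 2)
After 'div': stack = [1] (depth 1)
After 'neg': stack = [-1] (depth 1)
After 'dup': stack = [-1, -1] (depth 2)

Answer: 2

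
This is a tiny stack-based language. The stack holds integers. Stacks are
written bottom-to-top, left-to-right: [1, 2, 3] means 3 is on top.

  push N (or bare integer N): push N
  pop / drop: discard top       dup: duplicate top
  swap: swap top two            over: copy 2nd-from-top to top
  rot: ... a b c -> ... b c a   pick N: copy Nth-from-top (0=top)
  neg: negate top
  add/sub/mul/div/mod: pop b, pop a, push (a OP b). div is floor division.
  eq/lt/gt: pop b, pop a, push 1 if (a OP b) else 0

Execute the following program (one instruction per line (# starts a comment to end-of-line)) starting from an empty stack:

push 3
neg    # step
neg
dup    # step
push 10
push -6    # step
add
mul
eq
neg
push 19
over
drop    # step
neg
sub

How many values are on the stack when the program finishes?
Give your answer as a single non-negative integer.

Answer: 1

Derivation:
After 'push 3': stack = [3] (depth 1)
After 'neg': stack = [-3] (depth 1)
After 'neg': stack = [3] (depth 1)
After 'dup': stack = [3, 3] (depth 2)
After 'push 10': stack = [3, 3, 10] (depth 3)
After 'push -6': stack = [3, 3, 10, -6] (depth 4)
After 'add': stack = [3, 3, 4] (depth 3)
After 'mul': stack = [3, 12] (depth 2)
After 'eq': stack = [0] (depth 1)
After 'neg': stack = [0] (depth 1)
After 'push 19': stack = [0, 19] (depth 2)
After 'over': stack = [0, 19, 0] (depth 3)
After 'drop': stack = [0, 19] (depth 2)
After 'neg': stack = [0, -19] (depth 2)
After 'sub': stack = [19] (depth 1)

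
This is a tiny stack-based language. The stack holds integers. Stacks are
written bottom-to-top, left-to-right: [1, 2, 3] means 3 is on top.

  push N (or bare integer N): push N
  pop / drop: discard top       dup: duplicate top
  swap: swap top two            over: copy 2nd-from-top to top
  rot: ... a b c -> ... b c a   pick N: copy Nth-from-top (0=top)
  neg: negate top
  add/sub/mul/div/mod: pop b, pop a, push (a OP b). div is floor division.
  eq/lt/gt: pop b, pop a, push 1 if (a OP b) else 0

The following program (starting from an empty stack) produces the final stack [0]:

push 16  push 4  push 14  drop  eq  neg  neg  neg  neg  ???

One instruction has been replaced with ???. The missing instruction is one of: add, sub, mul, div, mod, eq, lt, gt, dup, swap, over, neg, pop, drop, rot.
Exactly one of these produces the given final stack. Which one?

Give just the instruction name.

Answer: neg

Derivation:
Stack before ???: [0]
Stack after ???:  [0]
The instruction that transforms [0] -> [0] is: neg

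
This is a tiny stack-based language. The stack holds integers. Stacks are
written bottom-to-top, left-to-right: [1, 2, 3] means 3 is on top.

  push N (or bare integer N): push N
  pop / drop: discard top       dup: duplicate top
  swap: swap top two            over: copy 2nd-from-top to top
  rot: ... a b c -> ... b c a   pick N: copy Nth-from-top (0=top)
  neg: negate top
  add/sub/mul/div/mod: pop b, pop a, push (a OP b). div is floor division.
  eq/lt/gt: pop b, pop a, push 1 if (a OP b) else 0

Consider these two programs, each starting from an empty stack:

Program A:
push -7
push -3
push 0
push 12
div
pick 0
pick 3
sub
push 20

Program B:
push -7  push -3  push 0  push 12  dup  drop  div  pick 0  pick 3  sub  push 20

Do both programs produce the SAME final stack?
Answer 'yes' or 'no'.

Program A trace:
  After 'push -7': [-7]
  After 'push -3': [-7, -3]
  After 'push 0': [-7, -3, 0]
  After 'push 12': [-7, -3, 0, 12]
  After 'div': [-7, -3, 0]
  After 'pick 0': [-7, -3, 0, 0]
  After 'pick 3': [-7, -3, 0, 0, -7]
  After 'sub': [-7, -3, 0, 7]
  After 'push 20': [-7, -3, 0, 7, 20]
Program A final stack: [-7, -3, 0, 7, 20]

Program B trace:
  After 'push -7': [-7]
  After 'push -3': [-7, -3]
  After 'push 0': [-7, -3, 0]
  After 'push 12': [-7, -3, 0, 12]
  After 'dup': [-7, -3, 0, 12, 12]
  After 'drop': [-7, -3, 0, 12]
  After 'div': [-7, -3, 0]
  After 'pick 0': [-7, -3, 0, 0]
  After 'pick 3': [-7, -3, 0, 0, -7]
  After 'sub': [-7, -3, 0, 7]
  After 'push 20': [-7, -3, 0, 7, 20]
Program B final stack: [-7, -3, 0, 7, 20]
Same: yes

Answer: yes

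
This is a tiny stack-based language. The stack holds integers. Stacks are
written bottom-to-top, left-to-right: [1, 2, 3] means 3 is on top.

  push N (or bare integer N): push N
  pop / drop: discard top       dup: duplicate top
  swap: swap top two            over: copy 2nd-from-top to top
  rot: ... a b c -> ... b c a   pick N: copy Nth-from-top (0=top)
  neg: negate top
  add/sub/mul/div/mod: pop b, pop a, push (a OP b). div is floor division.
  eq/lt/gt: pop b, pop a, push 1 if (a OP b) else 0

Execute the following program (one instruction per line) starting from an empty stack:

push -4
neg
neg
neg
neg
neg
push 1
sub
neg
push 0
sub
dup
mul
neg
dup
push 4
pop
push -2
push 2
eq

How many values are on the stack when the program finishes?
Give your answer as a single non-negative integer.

Answer: 3

Derivation:
After 'push -4': stack = [-4] (depth 1)
After 'neg': stack = [4] (depth 1)
After 'neg': stack = [-4] (depth 1)
After 'neg': stack = [4] (depth 1)
After 'neg': stack = [-4] (depth 1)
After 'neg': stack = [4] (depth 1)
After 'push 1': stack = [4, 1] (depth 2)
After 'sub': stack = [3] (depth 1)
After 'neg': stack = [-3] (depth 1)
After 'push 0': stack = [-3, 0] (depth 2)
After 'sub': stack = [-3] (depth 1)
After 'dup': stack = [-3, -3] (depth 2)
After 'mul': stack = [9] (depth 1)
After 'neg': stack = [-9] (depth 1)
After 'dup': stack = [-9, -9] (depth 2)
After 'push 4': stack = [-9, -9, 4] (depth 3)
After 'pop': stack = [-9, -9] (depth 2)
After 'push -2': stack = [-9, -9, -2] (depth 3)
After 'push 2': stack = [-9, -9, -2, 2] (depth 4)
After 'eq': stack = [-9, -9, 0] (depth 3)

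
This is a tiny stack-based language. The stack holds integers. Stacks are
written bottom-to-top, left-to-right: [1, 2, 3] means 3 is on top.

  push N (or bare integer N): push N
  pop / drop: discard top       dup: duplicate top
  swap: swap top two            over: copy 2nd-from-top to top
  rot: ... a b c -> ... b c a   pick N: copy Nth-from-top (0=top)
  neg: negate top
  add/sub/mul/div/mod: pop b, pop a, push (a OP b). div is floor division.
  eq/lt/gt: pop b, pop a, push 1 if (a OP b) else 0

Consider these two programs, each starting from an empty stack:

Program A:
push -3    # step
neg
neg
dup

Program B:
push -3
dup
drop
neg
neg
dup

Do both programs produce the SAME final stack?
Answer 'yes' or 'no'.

Program A trace:
  After 'push -3': [-3]
  After 'neg': [3]
  After 'neg': [-3]
  After 'dup': [-3, -3]
Program A final stack: [-3, -3]

Program B trace:
  After 'push -3': [-3]
  After 'dup': [-3, -3]
  After 'drop': [-3]
  After 'neg': [3]
  After 'neg': [-3]
  After 'dup': [-3, -3]
Program B final stack: [-3, -3]
Same: yes

Answer: yes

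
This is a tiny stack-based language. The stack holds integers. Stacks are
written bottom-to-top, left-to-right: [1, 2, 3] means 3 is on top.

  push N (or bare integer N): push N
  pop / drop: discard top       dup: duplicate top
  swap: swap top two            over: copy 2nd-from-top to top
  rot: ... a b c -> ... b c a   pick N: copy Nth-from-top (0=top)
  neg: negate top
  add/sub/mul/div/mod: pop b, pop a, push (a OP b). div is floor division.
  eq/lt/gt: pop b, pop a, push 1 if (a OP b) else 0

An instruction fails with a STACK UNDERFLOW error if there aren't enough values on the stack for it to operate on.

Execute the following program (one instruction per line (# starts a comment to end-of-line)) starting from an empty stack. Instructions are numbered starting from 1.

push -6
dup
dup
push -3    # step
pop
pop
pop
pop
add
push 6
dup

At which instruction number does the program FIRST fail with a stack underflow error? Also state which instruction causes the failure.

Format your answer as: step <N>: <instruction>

Step 1 ('push -6'): stack = [-6], depth = 1
Step 2 ('dup'): stack = [-6, -6], depth = 2
Step 3 ('dup'): stack = [-6, -6, -6], depth = 3
Step 4 ('push -3'): stack = [-6, -6, -6, -3], depth = 4
Step 5 ('pop'): stack = [-6, -6, -6], depth = 3
Step 6 ('pop'): stack = [-6, -6], depth = 2
Step 7 ('pop'): stack = [-6], depth = 1
Step 8 ('pop'): stack = [], depth = 0
Step 9 ('add'): needs 2 value(s) but depth is 0 — STACK UNDERFLOW

Answer: step 9: add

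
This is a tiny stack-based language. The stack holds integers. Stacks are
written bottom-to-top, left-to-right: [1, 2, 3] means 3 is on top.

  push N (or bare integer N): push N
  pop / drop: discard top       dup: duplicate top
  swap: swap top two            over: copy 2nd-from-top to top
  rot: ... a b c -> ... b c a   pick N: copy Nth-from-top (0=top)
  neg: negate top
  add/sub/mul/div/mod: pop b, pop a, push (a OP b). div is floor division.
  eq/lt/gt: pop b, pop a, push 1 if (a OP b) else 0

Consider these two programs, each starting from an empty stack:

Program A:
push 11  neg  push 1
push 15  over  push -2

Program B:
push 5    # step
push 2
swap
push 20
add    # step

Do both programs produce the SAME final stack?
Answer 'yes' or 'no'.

Answer: no

Derivation:
Program A trace:
  After 'push 11': [11]
  After 'neg': [-11]
  After 'push 1': [-11, 1]
  After 'push 15': [-11, 1, 15]
  After 'over': [-11, 1, 15, 1]
  After 'push -2': [-11, 1, 15, 1, -2]
Program A final stack: [-11, 1, 15, 1, -2]

Program B trace:
  After 'push 5': [5]
  After 'push 2': [5, 2]
  After 'swap': [2, 5]
  After 'push 20': [2, 5, 20]
  After 'add': [2, 25]
Program B final stack: [2, 25]
Same: no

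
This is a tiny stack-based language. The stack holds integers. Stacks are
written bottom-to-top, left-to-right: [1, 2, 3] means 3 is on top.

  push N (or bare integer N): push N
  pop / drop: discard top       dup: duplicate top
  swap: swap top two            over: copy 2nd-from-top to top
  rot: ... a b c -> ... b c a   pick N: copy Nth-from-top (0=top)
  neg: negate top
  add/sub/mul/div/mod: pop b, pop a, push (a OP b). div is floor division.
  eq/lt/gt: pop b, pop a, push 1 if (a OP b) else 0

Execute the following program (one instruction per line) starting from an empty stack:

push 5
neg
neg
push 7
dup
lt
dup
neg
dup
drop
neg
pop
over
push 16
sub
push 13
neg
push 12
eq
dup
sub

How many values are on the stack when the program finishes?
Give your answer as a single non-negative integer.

Answer: 4

Derivation:
After 'push 5': stack = [5] (depth 1)
After 'neg': stack = [-5] (depth 1)
After 'neg': stack = [5] (depth 1)
After 'push 7': stack = [5, 7] (depth 2)
After 'dup': stack = [5, 7, 7] (depth 3)
After 'lt': stack = [5, 0] (depth 2)
After 'dup': stack = [5, 0, 0] (depth 3)
After 'neg': stack = [5, 0, 0] (depth 3)
After 'dup': stack = [5, 0, 0, 0] (depth 4)
After 'drop': stack = [5, 0, 0] (depth 3)
  ...
After 'pop': stack = [5, 0] (depth 2)
After 'over': stack = [5, 0, 5] (depth 3)
After 'push 16': stack = [5, 0, 5, 16] (depth 4)
After 'sub': stack = [5, 0, -11] (depth 3)
After 'push 13': stack = [5, 0, -11, 13] (depth 4)
After 'neg': stack = [5, 0, -11, -13] (depth 4)
After 'push 12': stack = [5, 0, -11, -13, 12] (depth 5)
After 'eq': stack = [5, 0, -11, 0] (depth 4)
After 'dup': stack = [5, 0, -11, 0, 0] (depth 5)
After 'sub': stack = [5, 0, -11, 0] (depth 4)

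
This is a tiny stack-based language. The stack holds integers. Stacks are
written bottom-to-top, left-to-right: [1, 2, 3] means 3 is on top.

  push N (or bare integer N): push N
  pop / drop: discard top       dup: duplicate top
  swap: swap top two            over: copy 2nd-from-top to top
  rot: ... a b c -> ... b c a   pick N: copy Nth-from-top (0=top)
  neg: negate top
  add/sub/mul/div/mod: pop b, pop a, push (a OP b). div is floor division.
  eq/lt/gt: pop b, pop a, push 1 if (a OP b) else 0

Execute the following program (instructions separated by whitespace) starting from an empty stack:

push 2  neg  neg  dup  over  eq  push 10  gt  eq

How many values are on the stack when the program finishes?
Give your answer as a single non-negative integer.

After 'push 2': stack = [2] (depth 1)
After 'neg': stack = [-2] (depth 1)
After 'neg': stack = [2] (depth 1)
After 'dup': stack = [2, 2] (depth 2)
After 'over': stack = [2, 2, 2] (depth 3)
After 'eq': stack = [2, 1] (depth 2)
After 'push 10': stack = [2, 1, 10] (depth 3)
After 'gt': stack = [2, 0] (depth 2)
After 'eq': stack = [0] (depth 1)

Answer: 1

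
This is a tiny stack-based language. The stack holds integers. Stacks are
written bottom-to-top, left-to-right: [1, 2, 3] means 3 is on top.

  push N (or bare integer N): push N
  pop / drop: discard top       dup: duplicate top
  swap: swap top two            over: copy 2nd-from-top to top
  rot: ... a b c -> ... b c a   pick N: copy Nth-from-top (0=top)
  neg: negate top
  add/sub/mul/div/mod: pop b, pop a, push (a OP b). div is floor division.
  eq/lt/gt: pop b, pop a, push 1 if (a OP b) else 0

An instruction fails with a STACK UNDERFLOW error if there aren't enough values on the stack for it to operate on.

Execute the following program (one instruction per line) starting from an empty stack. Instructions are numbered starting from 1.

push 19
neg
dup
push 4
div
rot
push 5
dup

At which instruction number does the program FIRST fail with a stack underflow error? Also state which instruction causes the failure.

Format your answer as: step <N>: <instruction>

Step 1 ('push 19'): stack = [19], depth = 1
Step 2 ('neg'): stack = [-19], depth = 1
Step 3 ('dup'): stack = [-19, -19], depth = 2
Step 4 ('push 4'): stack = [-19, -19, 4], depth = 3
Step 5 ('div'): stack = [-19, -5], depth = 2
Step 6 ('rot'): needs 3 value(s) but depth is 2 — STACK UNDERFLOW

Answer: step 6: rot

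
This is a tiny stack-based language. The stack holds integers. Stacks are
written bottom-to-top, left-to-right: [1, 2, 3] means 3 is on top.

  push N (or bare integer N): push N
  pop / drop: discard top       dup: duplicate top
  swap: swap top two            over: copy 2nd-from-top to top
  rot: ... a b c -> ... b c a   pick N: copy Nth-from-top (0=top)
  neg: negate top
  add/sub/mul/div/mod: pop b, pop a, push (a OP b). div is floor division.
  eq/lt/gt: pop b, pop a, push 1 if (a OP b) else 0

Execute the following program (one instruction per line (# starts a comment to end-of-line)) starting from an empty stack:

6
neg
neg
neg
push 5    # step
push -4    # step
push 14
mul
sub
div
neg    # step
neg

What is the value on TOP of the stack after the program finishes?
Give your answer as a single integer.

Answer: -1

Derivation:
After 'push 6': [6]
After 'neg': [-6]
After 'neg': [6]
After 'neg': [-6]
After 'push 5': [-6, 5]
After 'push -4': [-6, 5, -4]
After 'push 14': [-6, 5, -4, 14]
After 'mul': [-6, 5, -56]
After 'sub': [-6, 61]
After 'div': [-1]
After 'neg': [1]
After 'neg': [-1]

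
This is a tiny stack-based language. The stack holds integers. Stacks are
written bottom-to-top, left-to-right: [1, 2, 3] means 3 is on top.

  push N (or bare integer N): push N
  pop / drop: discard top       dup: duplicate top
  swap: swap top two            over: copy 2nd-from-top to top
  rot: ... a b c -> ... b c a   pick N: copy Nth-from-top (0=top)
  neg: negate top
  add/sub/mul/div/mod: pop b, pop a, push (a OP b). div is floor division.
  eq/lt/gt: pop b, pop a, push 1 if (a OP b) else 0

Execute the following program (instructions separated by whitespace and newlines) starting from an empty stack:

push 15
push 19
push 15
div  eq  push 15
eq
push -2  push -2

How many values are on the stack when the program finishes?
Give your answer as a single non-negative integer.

Answer: 3

Derivation:
After 'push 15': stack = [15] (depth 1)
After 'push 19': stack = [15, 19] (depth 2)
After 'push 15': stack = [15, 19, 15] (depth 3)
After 'div': stack = [15, 1] (depth 2)
After 'eq': stack = [0] (depth 1)
After 'push 15': stack = [0, 15] (depth 2)
After 'eq': stack = [0] (depth 1)
After 'push -2': stack = [0, -2] (depth 2)
After 'push -2': stack = [0, -2, -2] (depth 3)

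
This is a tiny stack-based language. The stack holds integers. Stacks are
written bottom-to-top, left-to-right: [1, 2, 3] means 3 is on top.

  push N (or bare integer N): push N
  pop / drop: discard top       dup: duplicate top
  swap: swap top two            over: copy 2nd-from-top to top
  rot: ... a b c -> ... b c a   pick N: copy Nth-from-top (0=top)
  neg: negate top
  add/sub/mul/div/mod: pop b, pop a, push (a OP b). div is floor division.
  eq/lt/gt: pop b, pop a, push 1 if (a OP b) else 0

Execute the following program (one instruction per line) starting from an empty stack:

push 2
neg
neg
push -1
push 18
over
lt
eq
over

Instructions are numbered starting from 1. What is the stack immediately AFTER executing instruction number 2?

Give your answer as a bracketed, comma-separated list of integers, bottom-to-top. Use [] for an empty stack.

Answer: [-2]

Derivation:
Step 1 ('push 2'): [2]
Step 2 ('neg'): [-2]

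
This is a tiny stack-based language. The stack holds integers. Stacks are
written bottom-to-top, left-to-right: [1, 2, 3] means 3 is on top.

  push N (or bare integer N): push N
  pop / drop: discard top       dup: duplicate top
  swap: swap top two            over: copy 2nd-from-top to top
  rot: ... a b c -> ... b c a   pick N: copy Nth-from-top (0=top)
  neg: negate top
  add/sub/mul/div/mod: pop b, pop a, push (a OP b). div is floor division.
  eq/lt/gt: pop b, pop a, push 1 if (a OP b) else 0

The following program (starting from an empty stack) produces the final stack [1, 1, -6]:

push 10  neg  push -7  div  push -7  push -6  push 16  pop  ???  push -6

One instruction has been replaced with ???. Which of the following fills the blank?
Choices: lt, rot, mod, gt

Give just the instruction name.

Answer: lt

Derivation:
Stack before ???: [1, -7, -6]
Stack after ???:  [1, 1]
Checking each choice:
  lt: MATCH
  rot: produces [-7, -6, 1, -6]
  mod: produces [1, -1, -6]
  gt: produces [1, 0, -6]


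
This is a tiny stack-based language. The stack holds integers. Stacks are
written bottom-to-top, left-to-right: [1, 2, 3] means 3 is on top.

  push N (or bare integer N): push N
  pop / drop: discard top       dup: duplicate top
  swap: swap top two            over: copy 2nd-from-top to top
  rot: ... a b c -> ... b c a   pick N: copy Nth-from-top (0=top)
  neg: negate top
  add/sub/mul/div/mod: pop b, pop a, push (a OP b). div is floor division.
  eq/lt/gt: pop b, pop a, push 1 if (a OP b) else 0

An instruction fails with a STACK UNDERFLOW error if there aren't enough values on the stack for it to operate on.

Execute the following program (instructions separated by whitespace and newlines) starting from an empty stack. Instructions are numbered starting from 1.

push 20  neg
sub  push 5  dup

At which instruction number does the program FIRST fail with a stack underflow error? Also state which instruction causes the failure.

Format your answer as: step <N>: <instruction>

Answer: step 3: sub

Derivation:
Step 1 ('push 20'): stack = [20], depth = 1
Step 2 ('neg'): stack = [-20], depth = 1
Step 3 ('sub'): needs 2 value(s) but depth is 1 — STACK UNDERFLOW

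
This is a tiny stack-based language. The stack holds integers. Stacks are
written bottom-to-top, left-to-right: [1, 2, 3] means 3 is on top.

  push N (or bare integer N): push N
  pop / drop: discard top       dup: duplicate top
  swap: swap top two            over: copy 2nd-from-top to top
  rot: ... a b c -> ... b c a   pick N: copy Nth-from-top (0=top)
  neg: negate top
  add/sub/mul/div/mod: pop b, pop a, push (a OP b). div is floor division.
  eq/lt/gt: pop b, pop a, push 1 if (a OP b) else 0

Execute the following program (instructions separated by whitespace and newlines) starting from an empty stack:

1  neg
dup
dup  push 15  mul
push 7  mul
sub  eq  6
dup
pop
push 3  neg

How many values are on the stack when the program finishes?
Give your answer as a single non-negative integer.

After 'push 1': stack = [1] (depth 1)
After 'neg': stack = [-1] (depth 1)
After 'dup': stack = [-1, -1] (depth 2)
After 'dup': stack = [-1, -1, -1] (depth 3)
After 'push 15': stack = [-1, -1, -1, 15] (depth 4)
After 'mul': stack = [-1, -1, -15] (depth 3)
After 'push 7': stack = [-1, -1, -15, 7] (depth 4)
After 'mul': stack = [-1, -1, -105] (depth 3)
After 'sub': stack = [-1, 104] (depth 2)
After 'eq': stack = [0] (depth 1)
After 'push 6': stack = [0, 6] (depth 2)
After 'dup': stack = [0, 6, 6] (depth 3)
After 'pop': stack = [0, 6] (depth 2)
After 'push 3': stack = [0, 6, 3] (depth 3)
After 'neg': stack = [0, 6, -3] (depth 3)

Answer: 3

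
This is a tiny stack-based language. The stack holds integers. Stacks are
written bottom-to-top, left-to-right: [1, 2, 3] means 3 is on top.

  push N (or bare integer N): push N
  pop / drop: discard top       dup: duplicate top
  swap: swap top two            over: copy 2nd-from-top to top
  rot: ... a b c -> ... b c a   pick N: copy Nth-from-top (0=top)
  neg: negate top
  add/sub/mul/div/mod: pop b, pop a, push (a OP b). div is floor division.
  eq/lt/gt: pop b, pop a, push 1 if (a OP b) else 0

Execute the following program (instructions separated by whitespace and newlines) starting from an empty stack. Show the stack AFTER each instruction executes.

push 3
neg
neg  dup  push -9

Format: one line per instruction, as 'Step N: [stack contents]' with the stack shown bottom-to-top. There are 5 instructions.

Step 1: [3]
Step 2: [-3]
Step 3: [3]
Step 4: [3, 3]
Step 5: [3, 3, -9]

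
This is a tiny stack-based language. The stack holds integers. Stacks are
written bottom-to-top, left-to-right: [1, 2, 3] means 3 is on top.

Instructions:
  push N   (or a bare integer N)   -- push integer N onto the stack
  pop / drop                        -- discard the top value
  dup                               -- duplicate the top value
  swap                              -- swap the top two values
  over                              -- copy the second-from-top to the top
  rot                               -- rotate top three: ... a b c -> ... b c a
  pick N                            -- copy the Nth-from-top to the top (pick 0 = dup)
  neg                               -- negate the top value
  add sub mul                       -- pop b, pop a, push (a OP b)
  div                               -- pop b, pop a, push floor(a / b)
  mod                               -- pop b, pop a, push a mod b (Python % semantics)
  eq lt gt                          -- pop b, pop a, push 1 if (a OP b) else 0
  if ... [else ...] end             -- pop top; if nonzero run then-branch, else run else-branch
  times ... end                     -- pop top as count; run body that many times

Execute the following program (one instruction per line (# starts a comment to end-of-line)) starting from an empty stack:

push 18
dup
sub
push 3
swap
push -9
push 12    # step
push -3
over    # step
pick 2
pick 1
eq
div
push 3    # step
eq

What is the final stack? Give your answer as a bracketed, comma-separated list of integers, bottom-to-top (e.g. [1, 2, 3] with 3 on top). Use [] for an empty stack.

Answer: [3, 0, -9, 12, -3, 0]

Derivation:
After 'push 18': [18]
After 'dup': [18, 18]
After 'sub': [0]
After 'push 3': [0, 3]
After 'swap': [3, 0]
After 'push -9': [3, 0, -9]
After 'push 12': [3, 0, -9, 12]
After 'push -3': [3, 0, -9, 12, -3]
After 'over': [3, 0, -9, 12, -3, 12]
After 'pick 2': [3, 0, -9, 12, -3, 12, 12]
After 'pick 1': [3, 0, -9, 12, -3, 12, 12, 12]
After 'eq': [3, 0, -9, 12, -3, 12, 1]
After 'div': [3, 0, -9, 12, -3, 12]
After 'push 3': [3, 0, -9, 12, -3, 12, 3]
After 'eq': [3, 0, -9, 12, -3, 0]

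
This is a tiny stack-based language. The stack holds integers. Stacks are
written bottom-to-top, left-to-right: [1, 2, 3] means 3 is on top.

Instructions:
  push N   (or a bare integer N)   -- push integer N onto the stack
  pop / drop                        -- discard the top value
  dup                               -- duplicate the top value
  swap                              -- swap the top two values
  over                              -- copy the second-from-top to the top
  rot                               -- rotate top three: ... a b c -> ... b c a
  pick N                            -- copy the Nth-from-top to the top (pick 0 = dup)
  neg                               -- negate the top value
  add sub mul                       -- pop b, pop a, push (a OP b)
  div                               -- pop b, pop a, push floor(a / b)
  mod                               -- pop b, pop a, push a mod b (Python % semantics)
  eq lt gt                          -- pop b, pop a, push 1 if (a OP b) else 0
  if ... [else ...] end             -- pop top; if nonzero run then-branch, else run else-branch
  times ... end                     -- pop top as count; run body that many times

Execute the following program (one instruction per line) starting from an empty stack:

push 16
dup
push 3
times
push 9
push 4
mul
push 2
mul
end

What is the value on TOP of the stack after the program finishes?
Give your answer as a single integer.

Answer: 72

Derivation:
After 'push 16': [16]
After 'dup': [16, 16]
After 'push 3': [16, 16, 3]
After 'times': [16, 16]
After 'push 9': [16, 16, 9]
After 'push 4': [16, 16, 9, 4]
After 'mul': [16, 16, 36]
After 'push 2': [16, 16, 36, 2]
After 'mul': [16, 16, 72]
After 'push 9': [16, 16, 72, 9]
After 'push 4': [16, 16, 72, 9, 4]
After 'mul': [16, 16, 72, 36]
After 'push 2': [16, 16, 72, 36, 2]
After 'mul': [16, 16, 72, 72]
After 'push 9': [16, 16, 72, 72, 9]
After 'push 4': [16, 16, 72, 72, 9, 4]
After 'mul': [16, 16, 72, 72, 36]
After 'push 2': [16, 16, 72, 72, 36, 2]
After 'mul': [16, 16, 72, 72, 72]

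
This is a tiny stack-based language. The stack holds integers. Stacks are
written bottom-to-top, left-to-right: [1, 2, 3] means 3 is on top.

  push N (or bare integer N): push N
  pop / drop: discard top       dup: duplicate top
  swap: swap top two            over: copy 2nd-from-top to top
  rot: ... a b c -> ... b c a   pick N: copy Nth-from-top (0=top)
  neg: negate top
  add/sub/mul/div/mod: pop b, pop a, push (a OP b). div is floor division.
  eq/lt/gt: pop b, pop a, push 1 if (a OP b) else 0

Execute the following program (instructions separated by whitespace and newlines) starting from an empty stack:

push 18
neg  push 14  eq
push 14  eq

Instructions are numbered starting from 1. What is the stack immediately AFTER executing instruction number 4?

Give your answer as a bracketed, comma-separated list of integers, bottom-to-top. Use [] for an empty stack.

Answer: [0]

Derivation:
Step 1 ('push 18'): [18]
Step 2 ('neg'): [-18]
Step 3 ('push 14'): [-18, 14]
Step 4 ('eq'): [0]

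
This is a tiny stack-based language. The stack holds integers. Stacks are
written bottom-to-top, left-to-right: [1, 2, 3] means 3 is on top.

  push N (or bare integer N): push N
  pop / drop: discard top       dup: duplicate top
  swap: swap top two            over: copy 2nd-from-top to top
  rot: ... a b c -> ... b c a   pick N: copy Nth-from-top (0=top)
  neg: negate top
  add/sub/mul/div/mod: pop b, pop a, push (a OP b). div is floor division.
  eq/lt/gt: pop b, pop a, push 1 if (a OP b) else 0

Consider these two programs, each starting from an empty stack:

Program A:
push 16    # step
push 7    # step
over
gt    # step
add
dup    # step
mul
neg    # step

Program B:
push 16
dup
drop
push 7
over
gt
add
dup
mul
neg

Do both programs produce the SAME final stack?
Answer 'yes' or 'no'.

Program A trace:
  After 'push 16': [16]
  After 'push 7': [16, 7]
  After 'over': [16, 7, 16]
  After 'gt': [16, 0]
  After 'add': [16]
  After 'dup': [16, 16]
  After 'mul': [256]
  After 'neg': [-256]
Program A final stack: [-256]

Program B trace:
  After 'push 16': [16]
  After 'dup': [16, 16]
  After 'drop': [16]
  After 'push 7': [16, 7]
  After 'over': [16, 7, 16]
  After 'gt': [16, 0]
  After 'add': [16]
  After 'dup': [16, 16]
  After 'mul': [256]
  After 'neg': [-256]
Program B final stack: [-256]
Same: yes

Answer: yes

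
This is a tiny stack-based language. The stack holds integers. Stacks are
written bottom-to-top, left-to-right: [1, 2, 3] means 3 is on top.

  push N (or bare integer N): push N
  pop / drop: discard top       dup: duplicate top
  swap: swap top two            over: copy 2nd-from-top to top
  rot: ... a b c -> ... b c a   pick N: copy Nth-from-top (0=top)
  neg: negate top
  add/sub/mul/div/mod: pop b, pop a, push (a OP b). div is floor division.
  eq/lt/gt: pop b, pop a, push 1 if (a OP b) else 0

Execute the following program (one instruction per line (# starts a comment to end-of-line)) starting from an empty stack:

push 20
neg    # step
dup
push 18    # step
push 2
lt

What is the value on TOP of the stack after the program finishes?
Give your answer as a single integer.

After 'push 20': [20]
After 'neg': [-20]
After 'dup': [-20, -20]
After 'push 18': [-20, -20, 18]
After 'push 2': [-20, -20, 18, 2]
After 'lt': [-20, -20, 0]

Answer: 0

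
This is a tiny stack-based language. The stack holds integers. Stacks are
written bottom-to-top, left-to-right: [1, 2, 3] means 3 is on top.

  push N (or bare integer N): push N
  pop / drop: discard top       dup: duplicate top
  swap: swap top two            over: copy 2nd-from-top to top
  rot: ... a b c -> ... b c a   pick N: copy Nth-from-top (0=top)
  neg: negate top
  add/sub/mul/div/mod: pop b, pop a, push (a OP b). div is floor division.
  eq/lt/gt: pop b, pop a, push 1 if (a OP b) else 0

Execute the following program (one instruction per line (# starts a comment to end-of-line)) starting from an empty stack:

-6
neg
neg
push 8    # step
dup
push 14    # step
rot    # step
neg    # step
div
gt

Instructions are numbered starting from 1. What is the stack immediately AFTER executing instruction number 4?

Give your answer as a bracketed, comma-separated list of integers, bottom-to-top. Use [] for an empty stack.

Answer: [-6, 8]

Derivation:
Step 1 ('-6'): [-6]
Step 2 ('neg'): [6]
Step 3 ('neg'): [-6]
Step 4 ('push 8'): [-6, 8]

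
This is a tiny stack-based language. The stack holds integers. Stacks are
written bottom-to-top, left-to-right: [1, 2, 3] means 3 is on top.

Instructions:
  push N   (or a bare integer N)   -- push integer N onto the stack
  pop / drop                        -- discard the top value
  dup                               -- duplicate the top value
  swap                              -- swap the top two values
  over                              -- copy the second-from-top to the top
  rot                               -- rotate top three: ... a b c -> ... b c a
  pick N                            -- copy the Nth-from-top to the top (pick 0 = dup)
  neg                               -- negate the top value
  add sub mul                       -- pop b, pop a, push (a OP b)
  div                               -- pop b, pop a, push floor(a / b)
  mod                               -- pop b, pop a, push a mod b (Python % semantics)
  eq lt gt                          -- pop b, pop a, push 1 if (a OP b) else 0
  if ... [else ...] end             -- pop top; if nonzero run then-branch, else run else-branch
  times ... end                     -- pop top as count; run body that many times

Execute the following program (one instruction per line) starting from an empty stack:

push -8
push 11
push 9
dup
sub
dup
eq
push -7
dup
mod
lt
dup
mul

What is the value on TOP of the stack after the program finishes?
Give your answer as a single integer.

Answer: 0

Derivation:
After 'push -8': [-8]
After 'push 11': [-8, 11]
After 'push 9': [-8, 11, 9]
After 'dup': [-8, 11, 9, 9]
After 'sub': [-8, 11, 0]
After 'dup': [-8, 11, 0, 0]
After 'eq': [-8, 11, 1]
After 'push -7': [-8, 11, 1, -7]
After 'dup': [-8, 11, 1, -7, -7]
After 'mod': [-8, 11, 1, 0]
After 'lt': [-8, 11, 0]
After 'dup': [-8, 11, 0, 0]
After 'mul': [-8, 11, 0]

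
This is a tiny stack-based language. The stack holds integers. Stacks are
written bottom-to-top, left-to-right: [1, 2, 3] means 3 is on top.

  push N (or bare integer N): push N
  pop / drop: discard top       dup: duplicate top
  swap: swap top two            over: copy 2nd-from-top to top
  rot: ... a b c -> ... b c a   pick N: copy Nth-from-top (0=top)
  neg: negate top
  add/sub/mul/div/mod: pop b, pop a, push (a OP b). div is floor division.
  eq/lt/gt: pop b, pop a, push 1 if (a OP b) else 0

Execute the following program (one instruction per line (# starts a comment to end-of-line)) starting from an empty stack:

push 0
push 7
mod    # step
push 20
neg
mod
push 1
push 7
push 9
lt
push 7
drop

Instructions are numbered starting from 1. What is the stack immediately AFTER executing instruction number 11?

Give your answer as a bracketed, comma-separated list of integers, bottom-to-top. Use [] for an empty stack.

Answer: [0, 1, 1, 7]

Derivation:
Step 1 ('push 0'): [0]
Step 2 ('push 7'): [0, 7]
Step 3 ('mod'): [0]
Step 4 ('push 20'): [0, 20]
Step 5 ('neg'): [0, -20]
Step 6 ('mod'): [0]
Step 7 ('push 1'): [0, 1]
Step 8 ('push 7'): [0, 1, 7]
Step 9 ('push 9'): [0, 1, 7, 9]
Step 10 ('lt'): [0, 1, 1]
Step 11 ('push 7'): [0, 1, 1, 7]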